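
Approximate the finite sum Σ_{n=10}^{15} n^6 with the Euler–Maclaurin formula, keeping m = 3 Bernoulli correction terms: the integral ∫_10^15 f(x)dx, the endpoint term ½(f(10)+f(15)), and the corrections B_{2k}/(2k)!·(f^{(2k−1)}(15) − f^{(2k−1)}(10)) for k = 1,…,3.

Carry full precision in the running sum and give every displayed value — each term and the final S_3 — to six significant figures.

S_3 ≈ 2.95045e+07

The integral term ∫_10^15 x^6 dx = 2.29799e+07.
Boundary: ½(f(10) + f(15)) = ½(1.00000e+06 + 1.13906e+07) = 6.19531e+06.
Integral + boundary = 2.91752e+07.
k=1: B_{2}/(2)! × [f^{(1)}(15) − f^{(1)}(10)] = 1/12 × (4.55625e+06 − 600000) = 329688.
Running total after k=1: 2.95049e+07.
k=2: B_{4}/(4)! × [f^{(3)}(15) − f^{(3)}(10)] = −1/720 × (405000 − 120000) = -395.833.
Running total after k=2: 2.95045e+07.
k=3: B_{6}/(6)! × [f^{(5)}(15) − f^{(5)}(10)] = 1/30240 × (10800.0 − 7200.00) = 0.119048.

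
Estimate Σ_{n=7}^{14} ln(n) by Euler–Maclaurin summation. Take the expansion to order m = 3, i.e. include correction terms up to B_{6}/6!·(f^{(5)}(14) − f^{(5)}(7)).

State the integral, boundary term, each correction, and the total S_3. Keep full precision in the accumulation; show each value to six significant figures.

S_3 ≈ 18.6120

∫_7^14 ln(x) dx evaluates to 16.3254.
½[f(7) + f(14)] = ½[1.94591 + 2.63906] = 2.29248.
Running total after boundary: 18.6179.
k=1: B_{2}/(2)! × [f^{(1)}(14) − f^{(1)}(7)] = 1/12 × (0.0714286 − 0.142857) = -0.00595238.
After k=1: 18.6120.
k=2: B_{4}/(4)! × [f^{(3)}(14) − f^{(3)}(7)] = −1/720 × (0.000728863 − 0.00583090) = 7.08617e-06.
After k=2: 18.6120.
k=3: B_{6}/(6)! × [f^{(5)}(14) − f^{(5)}(7)] = 1/30240 × (4.46243e-05 − 0.00142798) = -4.57458e-08.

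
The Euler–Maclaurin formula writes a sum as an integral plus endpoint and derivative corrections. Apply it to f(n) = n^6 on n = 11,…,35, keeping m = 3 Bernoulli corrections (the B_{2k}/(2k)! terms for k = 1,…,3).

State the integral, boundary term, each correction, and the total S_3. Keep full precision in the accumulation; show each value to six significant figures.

Integral: ∫_11^35 x^6 dx = 9.18854e+09.
Endpoint term: (f(11) + f(35))/2 = (1.77156e+06 + 1.83827e+09)/2 = 9.20019e+08.
Running total after boundary: 1.01086e+10.
Order-1 term: 1/12 · (3.15131e+08 − 966306) = 2.61804e+07.
After k=1: 1.01347e+10.
Order-2 term: −1/720 · (5.14500e+06 − 159720) = -6924.00.
After k=2: 1.01347e+10.
Order-3 term: 1/30240 · (25200.0 − 7920.00) = 0.571429.

S_3 ≈ 1.01347e+10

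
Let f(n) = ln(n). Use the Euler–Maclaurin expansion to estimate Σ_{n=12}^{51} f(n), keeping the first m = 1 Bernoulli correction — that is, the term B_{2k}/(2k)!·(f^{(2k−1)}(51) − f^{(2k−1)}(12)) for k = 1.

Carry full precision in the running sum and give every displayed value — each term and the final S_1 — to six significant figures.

∫_12^51 ln(x) dx evaluates to 131.704.
Boundary: ½(f(12) + f(51)) = ½(2.48491 + 3.93183) = 3.20837.
So far: 134.913.
Correction k=1: B_{2}/2! · (f^{(1)}(51) − f^{(1)}(12)) = 1/12 · (0.0196078 − 0.0833333) = -0.00531046.

S_1 ≈ 134.907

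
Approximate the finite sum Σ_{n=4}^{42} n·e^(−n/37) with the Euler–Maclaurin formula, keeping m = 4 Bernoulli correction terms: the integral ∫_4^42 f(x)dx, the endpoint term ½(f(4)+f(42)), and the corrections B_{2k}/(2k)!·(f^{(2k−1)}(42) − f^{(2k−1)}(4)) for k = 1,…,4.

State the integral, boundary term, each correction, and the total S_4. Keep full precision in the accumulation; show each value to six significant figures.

∫_4^42 x·e^(−x/37) dx evaluates to 422.164.
½[f(4) + f(42)] = ½[3.59012 + 13.4979] = 8.54401.
So far: 430.708.
Correction k=1: B_{2}/2! · (f^{(1)}(42) − f^{(1)}(4)) = 1/12 · (-0.0434296 − 0.800500) = -0.0703275.
Running total after k=1: 430.638.
Correction k=2: B_{4}/4! · (f^{(3)}(42) − f^{(3)}(4)) = −1/720 · (0.000437785 − 0.00189595) = 2.02523e-06.
Running total after k=2: 430.638.
Correction k=3: B_{6}/6! · (f^{(5)}(42) − f^{(5)}(4)) = 1/30240 · (6.62742e-07 − 2.34271e-06) = -5.55546e-11.
Running total after k=3: 430.638.
Correction k=4: B_{8}/8! · (f^{(7)}(42) − f^{(7)}(4)) = −1/1209600 · (7.34623e-10 − 2.41089e-09) = 1.38580e-15.

S_4 ≈ 430.638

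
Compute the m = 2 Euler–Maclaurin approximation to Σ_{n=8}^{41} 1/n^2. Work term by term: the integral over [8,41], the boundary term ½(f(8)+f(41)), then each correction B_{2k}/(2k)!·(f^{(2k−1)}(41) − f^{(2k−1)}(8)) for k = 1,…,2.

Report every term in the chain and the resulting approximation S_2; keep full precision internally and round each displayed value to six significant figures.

∫_8^41 1/x^2 dx evaluates to 0.100610.
Endpoint term: (f(8) + f(41))/2 = (0.0156250 + 0.000594884)/2 = 0.00810994.
So far: 0.108720.
k=1: B_{2}/(2)! × [f^{(1)}(41) − f^{(1)}(8)] = 1/12 × (-2.90187e-05 − (-0.00390625)) = 0.000323103.
After k=1: 0.109043.
k=2: B_{4}/(4)! × [f^{(3)}(41) − f^{(3)}(8)] = −1/720 × (-2.07153e-07 − (-0.000732422)) = -1.01696e-06.

S_2 ≈ 0.109042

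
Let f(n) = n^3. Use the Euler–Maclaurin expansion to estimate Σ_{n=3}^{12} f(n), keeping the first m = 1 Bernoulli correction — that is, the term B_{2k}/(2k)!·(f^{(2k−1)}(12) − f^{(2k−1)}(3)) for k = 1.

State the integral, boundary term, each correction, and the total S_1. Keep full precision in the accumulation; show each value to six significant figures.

S_1 ≈ 6075.00

The integral term ∫_3^12 x^3 dx = 5163.75.
½[f(3) + f(12)] = ½[27.0000 + 1728.00] = 877.500.
So far: 6041.25.
k=1: B_{2}/(2)! × [f^{(1)}(12) − f^{(1)}(3)] = 1/12 × (432.000 − 27.0000) = 33.7500.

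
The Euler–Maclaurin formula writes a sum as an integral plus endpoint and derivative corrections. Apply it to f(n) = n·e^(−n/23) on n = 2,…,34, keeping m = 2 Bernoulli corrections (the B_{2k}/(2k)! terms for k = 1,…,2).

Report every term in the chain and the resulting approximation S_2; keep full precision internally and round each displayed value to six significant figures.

S_2 ≈ 232.874

∫_2^34 x·e^(−x/23) dx evaluates to 228.160.
½[f(2) + f(34)] = ½[1.83343 + 7.75315] = 4.79329.
Integral + boundary = 232.953.
Order-1 term: 1/12 · (-0.109060 − 0.837002) = -0.0788385.
After k=1: 232.874.
Order-2 term: −1/720 · (0.000655970 − 0.00504808) = 6.10016e-06.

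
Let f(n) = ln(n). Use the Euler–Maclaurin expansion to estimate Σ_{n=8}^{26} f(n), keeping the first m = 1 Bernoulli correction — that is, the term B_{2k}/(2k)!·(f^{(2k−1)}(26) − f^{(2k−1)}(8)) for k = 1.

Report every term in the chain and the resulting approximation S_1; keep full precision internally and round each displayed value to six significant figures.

S_1 ≈ 52.7365

Integral: ∫_8^26 ln(x) dx = 50.0750.
Boundary: ½(f(8) + f(26)) = ½(2.07944 + 3.25810) = 2.66877.
Integral + boundary = 52.7437.
Order-1 term: 1/12 · (0.0384615 − 0.125000) = -0.00721154.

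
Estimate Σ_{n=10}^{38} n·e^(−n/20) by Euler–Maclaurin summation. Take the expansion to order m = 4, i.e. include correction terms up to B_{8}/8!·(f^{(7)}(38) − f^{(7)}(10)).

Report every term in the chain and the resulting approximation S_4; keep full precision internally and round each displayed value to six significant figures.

The integral term ∫_10^38 x·e^(−x/20) dx = 190.419.
Endpoint term: (f(10) + f(38))/2 = (6.06531 + 5.68361)/2 = 5.87446.
So far: 196.293.
Order-1 term: 1/12 · (-0.134612 − 0.303265) = -0.0364898.
Running total after k=1: 196.257.
Order-2 term: −1/720 · (0.000411314 − 0.00379082) = 4.69375e-06.
Running total after k=2: 196.257.
Order-3 term: 1/30240 · (2.89789e-06 − 1.70587e-05) = -4.68280e-10.
Running total after k=3: 196.257.
Order-4 term: −1/1209600 · (1.19187e-08 − 6.16008e-08) = 4.10731e-14.

S_4 ≈ 196.257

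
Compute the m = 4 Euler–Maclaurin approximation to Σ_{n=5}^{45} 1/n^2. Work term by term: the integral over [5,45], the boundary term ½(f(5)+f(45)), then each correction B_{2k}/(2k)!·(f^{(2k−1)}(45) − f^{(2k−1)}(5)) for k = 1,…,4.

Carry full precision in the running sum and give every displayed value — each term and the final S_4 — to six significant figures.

The integral term ∫_5^45 1/x^2 dx = 0.177778.
Endpoint term: (f(5) + f(45))/2 = (0.0400000 + 0.000493827)/2 = 0.0202469.
Running total after boundary: 0.198025.
Order-1 term: 1/12 · (-2.19479e-05 − (-0.0160000)) = 0.00133150.
Partial sum through k=1: 0.199356.
Order-2 term: −1/720 · (-1.30061e-07 − (-0.00768000)) = -1.06665e-05.
Partial sum through k=2: 0.199346.
Order-3 term: 1/30240 · (-1.92684e-09 − (-0.00921600)) = 3.04762e-07.
Partial sum through k=3: 0.199346.
Order-4 term: −1/1209600 · (-5.32854e-11 − (-0.0206438)) = -1.70667e-08.

S_4 ≈ 0.199346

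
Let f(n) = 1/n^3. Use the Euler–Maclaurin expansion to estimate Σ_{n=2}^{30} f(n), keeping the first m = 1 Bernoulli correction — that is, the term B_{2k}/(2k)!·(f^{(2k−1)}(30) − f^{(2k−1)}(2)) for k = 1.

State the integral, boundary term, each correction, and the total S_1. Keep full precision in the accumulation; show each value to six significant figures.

The integral term ∫_2^30 1/x^3 dx = 0.124444.
Endpoint term: (f(2) + f(30))/2 = (0.125000 + 3.70370e-05)/2 = 0.0625185.
Integral + boundary = 0.186963.
Correction k=1: B_{2}/2! · (f^{(1)}(30) − f^{(1)}(2)) = 1/12 · (-3.70370e-06 − (-0.187500)) = 0.0156247.

S_1 ≈ 0.202588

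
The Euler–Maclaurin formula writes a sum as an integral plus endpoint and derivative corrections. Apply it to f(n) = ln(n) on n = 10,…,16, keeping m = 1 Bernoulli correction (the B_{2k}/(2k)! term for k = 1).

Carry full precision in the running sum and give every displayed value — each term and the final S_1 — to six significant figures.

∫_10^16 ln(x) dx evaluates to 15.3356.
½[f(10) + f(16)] = ½[2.30259 + 2.77259] = 2.53759.
So far: 17.8732.
Correction k=1: B_{2}/2! · (f^{(1)}(16) − f^{(1)}(10)) = 1/12 · (0.0625000 − 0.100000) = -0.00312500.

S_1 ≈ 17.8700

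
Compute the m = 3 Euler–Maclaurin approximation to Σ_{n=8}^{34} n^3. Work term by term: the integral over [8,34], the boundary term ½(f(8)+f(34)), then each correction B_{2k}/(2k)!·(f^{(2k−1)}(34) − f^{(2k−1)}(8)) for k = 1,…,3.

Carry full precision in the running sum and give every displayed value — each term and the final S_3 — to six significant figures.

∫_8^34 x^3 dx evaluates to 333060.
½[f(8) + f(34)] = ½[512.000 + 39304.0] = 19908.0.
Integral + boundary = 352968.
Correction k=1: B_{2}/2! · (f^{(1)}(34) − f^{(1)}(8)) = 1/12 · (3468.00 − 192.000) = 273.000.
Running total after k=1: 353241.
Correction k=2: B_{4}/4! · (f^{(3)}(34) − f^{(3)}(8)) = −1/720 · (6.00000 − 6.00000) = 0.00000.
Running total after k=2: 353241.
Correction k=3: B_{6}/6! · (f^{(5)}(34) − f^{(5)}(8)) = 1/30240 · (0.00000 − 0.00000) = 0.00000.

S_3 ≈ 353241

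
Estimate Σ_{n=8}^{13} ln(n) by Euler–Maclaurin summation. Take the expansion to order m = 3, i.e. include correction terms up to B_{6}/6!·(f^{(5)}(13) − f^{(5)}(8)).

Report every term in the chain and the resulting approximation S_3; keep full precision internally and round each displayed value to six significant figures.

∫_8^13 ln(x) dx evaluates to 11.7088.
Endpoint term: (f(8) + f(13))/2 = (2.07944 + 2.56495)/2 = 2.32220.
Running total after boundary: 14.0310.
k=1: B_{2}/(2)! × [f^{(1)}(13) − f^{(1)}(8)] = 1/12 × (0.0769231 − 0.125000) = -0.00400641.
After k=1: 14.0270.
k=2: B_{4}/(4)! × [f^{(3)}(13) − f^{(3)}(8)] = −1/720 × (0.000910332 − 0.00390625) = 4.16100e-06.
After k=2: 14.0270.
k=3: B_{6}/(6)! × [f^{(5)}(13) − f^{(5)}(8)] = 1/30240 × (6.46390e-05 − 0.000732422) = -2.20828e-08.

S_3 ≈ 14.0270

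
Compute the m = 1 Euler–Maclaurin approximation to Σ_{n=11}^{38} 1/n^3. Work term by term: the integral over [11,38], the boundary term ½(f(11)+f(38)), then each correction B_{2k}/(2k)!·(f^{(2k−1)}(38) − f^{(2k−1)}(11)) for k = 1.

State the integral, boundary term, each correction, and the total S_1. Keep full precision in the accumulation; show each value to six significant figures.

S_1 ≈ 0.00418770

The integral term ∫_11^38 1/x^3 dx = 0.00378597.
½[f(11) + f(38)] = ½[0.000751315 + 1.82242e-05] = 0.000384770.
So far: 0.00417074.
Order-1 term: 1/12 · (-1.43876e-06 − (-0.000204904)) = 1.69554e-05.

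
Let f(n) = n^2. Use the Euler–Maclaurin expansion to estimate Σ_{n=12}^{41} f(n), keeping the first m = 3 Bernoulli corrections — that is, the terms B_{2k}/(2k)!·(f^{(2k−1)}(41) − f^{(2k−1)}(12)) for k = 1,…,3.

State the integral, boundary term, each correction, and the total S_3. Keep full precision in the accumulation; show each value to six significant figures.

∫_12^41 x^2 dx evaluates to 22397.7.
Endpoint term: (f(12) + f(41))/2 = (144.000 + 1681.00)/2 = 912.500.
Running total after boundary: 23310.2.
Order-1 term: 1/12 · (82.0000 − 24.0000) = 4.83333.
Partial sum through k=1: 23315.0.
Order-2 term: −1/720 · (0.00000 − 0.00000) = 0.00000.
Partial sum through k=2: 23315.0.
Order-3 term: 1/30240 · (0.00000 − 0.00000) = 0.00000.

S_3 ≈ 23315.0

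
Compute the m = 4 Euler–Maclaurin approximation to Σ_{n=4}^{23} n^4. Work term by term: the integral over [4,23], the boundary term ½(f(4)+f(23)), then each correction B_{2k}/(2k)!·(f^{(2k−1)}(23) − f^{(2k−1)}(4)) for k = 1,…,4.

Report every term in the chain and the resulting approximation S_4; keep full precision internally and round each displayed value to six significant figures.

Integral: ∫_4^23 x^4 dx = 1.28706e+06.
Boundary: ½(f(4) + f(23)) = ½(256.000 + 279841) = 140048.
So far: 1.42711e+06.
Correction k=1: B_{2}/2! · (f^{(1)}(23) − f^{(1)}(4)) = 1/12 · (48668.0 − 256.000) = 4034.33.
After k=1: 1.43115e+06.
Correction k=2: B_{4}/4! · (f^{(3)}(23) − f^{(3)}(4)) = −1/720 · (552.000 − 96.0000) = -0.633333.
After k=2: 1.43115e+06.
Correction k=3: B_{6}/6! · (f^{(5)}(23) − f^{(5)}(4)) = 1/30240 · (0.00000 − 0.00000) = 0.00000.
After k=3: 1.43115e+06.
Correction k=4: B_{8}/8! · (f^{(7)}(23) − f^{(7)}(4)) = −1/1209600 · (0.00000 − 0.00000) = 0.00000.

S_4 ≈ 1.43115e+06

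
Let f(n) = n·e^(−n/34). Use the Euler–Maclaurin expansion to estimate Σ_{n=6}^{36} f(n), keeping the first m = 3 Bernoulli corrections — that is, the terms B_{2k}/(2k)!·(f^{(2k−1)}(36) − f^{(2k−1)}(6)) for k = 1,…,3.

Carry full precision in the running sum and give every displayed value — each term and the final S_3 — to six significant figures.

S_3 ≈ 323.147

Integral: ∫_6^36 x·e^(−x/34) dx = 314.448.
Boundary: ½(f(6) + f(36)) = ½(5.02934 + 12.4871) = 8.75822.
Running total after boundary: 323.207.
k=1: B_{2}/(2)! × [f^{(1)}(36) − f^{(1)}(6)] = 1/12 × (-0.0204037 − 0.690302) = -0.0592254.
After k=1: 323.147.
k=2: B_{4}/(4)! × [f^{(3)}(36) − f^{(3)}(6)] = −1/720 × (0.000582460 − 0.00204736) = 2.03458e-06.
After k=2: 323.147.
k=3: B_{6}/(6)! × [f^{(5)}(36) − f^{(5)}(6)] = 1/30240 × (1.02298e-06 − 3.02558e-06) = -6.62235e-11.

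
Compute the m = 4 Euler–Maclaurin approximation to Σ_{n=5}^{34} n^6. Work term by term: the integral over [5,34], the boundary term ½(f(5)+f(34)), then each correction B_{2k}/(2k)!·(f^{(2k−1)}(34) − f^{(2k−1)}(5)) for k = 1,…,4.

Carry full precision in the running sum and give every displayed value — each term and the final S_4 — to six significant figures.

S_4 ≈ 8.29844e+09

∫_5^34 x^6 dx evaluates to 7.50332e+09.
Boundary: ½(f(5) + f(34)) = ½(15625.0 + 1.54480e+09) = 7.72410e+08.
Integral + boundary = 8.27573e+09.
Order-1 term: 1/12 · (2.72613e+08 − 18750.0) = 2.27161e+07.
After k=1: 8.29845e+09.
Order-2 term: −1/720 · (4.71648e+06 − 15000.0) = -6529.83.
After k=2: 8.29844e+09.
Order-3 term: 1/30240 · (24480.0 − 3600.00) = 0.690476.
After k=3: 8.29844e+09.
Order-4 term: −1/1209600 · (0.00000 − 0.00000) = 0.00000.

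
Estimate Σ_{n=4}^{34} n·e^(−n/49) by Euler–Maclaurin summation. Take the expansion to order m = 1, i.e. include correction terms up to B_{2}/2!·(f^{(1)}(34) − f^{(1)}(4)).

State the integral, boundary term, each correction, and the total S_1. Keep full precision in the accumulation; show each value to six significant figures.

The integral term ∫_4^34 x·e^(−x/49) dx = 361.407.
Endpoint term: (f(4) + f(34))/2 = (3.68644 + 16.9876)/2 = 10.3370.
So far: 371.744.
k=1: B_{2}/(2)! × [f^{(1)}(34) − f^{(1)}(4)] = 1/12 × (0.152949 − 0.846377) = -0.0577856.

S_1 ≈ 371.686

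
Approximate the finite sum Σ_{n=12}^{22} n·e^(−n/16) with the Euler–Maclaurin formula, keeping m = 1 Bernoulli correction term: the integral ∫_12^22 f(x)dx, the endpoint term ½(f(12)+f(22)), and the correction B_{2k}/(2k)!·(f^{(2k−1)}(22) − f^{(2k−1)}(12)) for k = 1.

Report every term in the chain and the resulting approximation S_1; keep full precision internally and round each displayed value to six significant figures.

Integral: ∫_12^22 x·e^(−x/16) dx = 57.8937.
Boundary: ½(f(12) + f(22)) = ½(5.66840 + 5.56247) = 5.61543.
Integral + boundary = 63.5092.
Correction k=1: B_{2}/2! · (f^{(1)}(22) − f^{(1)}(12)) = 1/12 · (-0.0948148 − 0.118092) = -0.0177422.

S_1 ≈ 63.4914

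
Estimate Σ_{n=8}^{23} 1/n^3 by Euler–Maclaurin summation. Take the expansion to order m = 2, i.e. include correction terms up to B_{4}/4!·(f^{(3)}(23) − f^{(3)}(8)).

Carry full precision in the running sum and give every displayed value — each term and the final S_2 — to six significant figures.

S_2 ≈ 0.00794480

Integral: ∫_8^23 1/x^3 dx = 0.00686732.
½[f(8) + f(23)] = ½[0.00195312 + 8.21895e-05] = 0.00101766.
Integral + boundary = 0.00788498.
k=1: B_{2}/(2)! × [f^{(1)}(23) − f^{(1)}(8)] = 1/12 × (-1.07204e-05 − (-0.000732422)) = 6.01418e-05.
Partial sum through k=1: 0.00794512.
k=2: B_{4}/(4)! × [f^{(3)}(23) − f^{(3)}(8)] = −1/720 × (-4.05307e-07 − (-0.000228882)) = -3.17329e-07.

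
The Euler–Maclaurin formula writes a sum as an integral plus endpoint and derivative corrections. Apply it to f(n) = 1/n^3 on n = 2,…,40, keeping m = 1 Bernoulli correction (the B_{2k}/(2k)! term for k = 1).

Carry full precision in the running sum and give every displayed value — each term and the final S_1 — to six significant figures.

S_1 ≈ 0.202820

The integral term ∫_2^40 1/x^3 dx = 0.124688.
Boundary: ½(f(2) + f(40)) = ½(0.125000 + 1.56250e-05) = 0.0625078.
So far: 0.187195.
Correction k=1: B_{2}/2! · (f^{(1)}(40) − f^{(1)}(2)) = 1/12 · (-1.17187e-06 − (-0.187500)) = 0.0156249.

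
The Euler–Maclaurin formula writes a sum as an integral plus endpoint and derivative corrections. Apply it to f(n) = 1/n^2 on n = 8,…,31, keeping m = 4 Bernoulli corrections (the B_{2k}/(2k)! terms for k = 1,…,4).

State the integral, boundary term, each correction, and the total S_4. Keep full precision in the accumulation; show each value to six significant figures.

S_4 ≈ 0.101394

∫_8^31 1/x^2 dx evaluates to 0.0927419.
½[f(8) + f(31)] = ½[0.0156250 + 0.00104058] = 0.00833279.
Running total after boundary: 0.101075.
Order-1 term: 1/12 · (-6.71344e-05 − (-0.00390625)) = 0.000319926.
Partial sum through k=1: 0.101395.
Order-2 term: −1/720 · (-8.38306e-07 − (-0.000732422)) = -1.01609e-06.
Partial sum through k=2: 0.101394.
Order-3 term: 1/30240 · (-2.61698e-08 − (-0.000343323)) = 1.13524e-08.
Partial sum through k=3: 0.101394.
Order-4 term: −1/1209600 · (-1.52498e-09 − (-0.000300407)) = -2.48351e-10.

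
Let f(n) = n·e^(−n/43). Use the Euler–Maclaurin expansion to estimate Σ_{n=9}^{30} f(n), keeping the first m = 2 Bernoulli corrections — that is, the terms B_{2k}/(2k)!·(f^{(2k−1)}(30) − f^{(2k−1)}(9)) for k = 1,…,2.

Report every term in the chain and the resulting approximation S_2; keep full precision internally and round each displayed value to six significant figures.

S_2 ≈ 262.396

The integral term ∫_9^30 x·e^(−x/43) dx = 251.321.
½[f(9) + f(30)] = ½[7.30035 + 14.9322] = 11.1163.
So far: 262.437.
Order-1 term: 1/12 · (0.150480 − 0.641374) = -0.0409079.
Partial sum through k=1: 262.396.
Order-2 term: −1/720 · (0.000619774 − 0.00122427) = 8.39576e-07.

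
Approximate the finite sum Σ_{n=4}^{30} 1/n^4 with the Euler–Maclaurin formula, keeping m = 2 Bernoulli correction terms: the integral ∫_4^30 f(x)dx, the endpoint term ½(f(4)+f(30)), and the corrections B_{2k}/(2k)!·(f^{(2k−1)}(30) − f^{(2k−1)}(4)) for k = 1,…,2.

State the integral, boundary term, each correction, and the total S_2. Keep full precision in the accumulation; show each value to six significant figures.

∫_4^30 1/x^4 dx evaluates to 0.00519599.
½[f(4) + f(30)] = ½[0.00390625 + 1.23457e-06] = 0.00195374.
So far: 0.00714973.
k=1: B_{2}/(2)! × [f^{(1)}(30) − f^{(1)}(4)] = 1/12 × (-1.64609e-07 − (-0.00390625)) = 0.000325507.
After k=1: 0.00747524.
k=2: B_{4}/(4)! × [f^{(3)}(30) − f^{(3)}(4)] = −1/720 × (-5.48697e-09 − (-0.00732422)) = -1.01725e-05.

S_2 ≈ 0.00746506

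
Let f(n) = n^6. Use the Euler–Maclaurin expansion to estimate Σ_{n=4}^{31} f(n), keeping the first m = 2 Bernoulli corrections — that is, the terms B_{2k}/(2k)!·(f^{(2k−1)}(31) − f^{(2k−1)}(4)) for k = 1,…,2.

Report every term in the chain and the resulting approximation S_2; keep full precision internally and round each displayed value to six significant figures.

S_2 ≈ 4.38843e+09

The integral term ∫_4^31 x^6 dx = 3.93037e+09.
Endpoint term: (f(4) + f(31))/2 = (4096.00 + 8.87504e+08)/2 = 4.43754e+08.
So far: 4.37412e+09.
Order-1 term: 1/12 · (1.71775e+08 − 6144.00) = 1.43141e+07.
After k=1: 4.38844e+09.
Order-2 term: −1/720 · (3.57492e+06 − 7680.00) = -4954.50.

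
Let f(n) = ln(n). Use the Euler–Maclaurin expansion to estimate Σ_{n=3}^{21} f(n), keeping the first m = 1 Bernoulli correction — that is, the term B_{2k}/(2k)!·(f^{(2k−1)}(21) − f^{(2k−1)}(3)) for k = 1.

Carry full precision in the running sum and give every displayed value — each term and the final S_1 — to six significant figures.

S_1 ≈ 44.6869

∫_3^21 ln(x) dx evaluates to 42.6391.
Boundary: ½(f(3) + f(21)) = ½(1.09861 + 3.04452) = 2.07157.
Running total after boundary: 44.7107.
Order-1 term: 1/12 · (0.0476190 − 0.333333) = -0.0238095.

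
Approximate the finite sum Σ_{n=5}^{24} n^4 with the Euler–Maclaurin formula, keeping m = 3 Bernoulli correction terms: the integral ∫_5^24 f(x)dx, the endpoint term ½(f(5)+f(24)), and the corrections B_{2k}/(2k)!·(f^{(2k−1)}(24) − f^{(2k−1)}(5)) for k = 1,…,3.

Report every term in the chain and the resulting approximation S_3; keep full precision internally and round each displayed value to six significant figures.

The integral term ∫_5^24 x^4 dx = 1.59190e+06.
Boundary: ½(f(5) + f(24)) = ½(625.000 + 331776) = 166200.
Running total after boundary: 1.75810e+06.
Correction k=1: B_{2}/2! · (f^{(1)}(24) − f^{(1)}(5)) = 1/12 · (55296.0 − 500.000) = 4566.33.
After k=1: 1.76267e+06.
Correction k=2: B_{4}/4! · (f^{(3)}(24) − f^{(3)}(5)) = −1/720 · (576.000 − 120.000) = -0.633333.
After k=2: 1.76267e+06.
Correction k=3: B_{6}/6! · (f^{(5)}(24) − f^{(5)}(5)) = 1/30240 · (0.00000 − 0.00000) = 0.00000.

S_3 ≈ 1.76267e+06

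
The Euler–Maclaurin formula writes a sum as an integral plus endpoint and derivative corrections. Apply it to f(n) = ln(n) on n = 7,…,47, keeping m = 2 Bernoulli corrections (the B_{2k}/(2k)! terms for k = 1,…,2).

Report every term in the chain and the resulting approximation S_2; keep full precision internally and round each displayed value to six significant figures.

S_2 ≈ 130.223

The integral term ∫_7^47 ln(x) dx = 127.336.
Endpoint term: (f(7) + f(47))/2 = (1.94591 + 3.85015)/2 = 2.89803.
Integral + boundary = 130.234.
Order-1 term: 1/12 · (0.0212766 − 0.142857) = -0.0101317.
After k=1: 130.223.
Order-2 term: −1/720 · (1.92636e-05 − 0.00583090) = 8.07172e-06.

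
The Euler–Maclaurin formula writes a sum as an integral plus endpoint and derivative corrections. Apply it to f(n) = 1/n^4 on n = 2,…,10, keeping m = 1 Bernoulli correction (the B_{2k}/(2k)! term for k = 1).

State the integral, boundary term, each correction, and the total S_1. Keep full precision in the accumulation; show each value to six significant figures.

S_1 ≈ 0.0830467

∫_2^10 1/x^4 dx evaluates to 0.0413333.
Boundary: ½(f(2) + f(10)) = ½(0.0625000 + 0.000100000) = 0.0313000.
So far: 0.0726333.
k=1: B_{2}/(2)! × [f^{(1)}(10) − f^{(1)}(2)] = 1/12 × (-4.00000e-05 − (-0.125000)) = 0.0104133.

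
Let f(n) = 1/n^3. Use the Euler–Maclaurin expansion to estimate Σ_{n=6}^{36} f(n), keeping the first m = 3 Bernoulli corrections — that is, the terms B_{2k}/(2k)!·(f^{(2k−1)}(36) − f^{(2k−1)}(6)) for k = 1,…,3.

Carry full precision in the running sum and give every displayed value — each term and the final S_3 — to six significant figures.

S_3 ≈ 0.0160196

∫_6^36 1/x^3 dx evaluates to 0.0135031.
Endpoint term: (f(6) + f(36))/2 = (0.00462963 + 2.14335e-05)/2 = 0.00232553.
Integral + boundary = 0.0158286.
Correction k=1: B_{2}/2! · (f^{(1)}(36) − f^{(1)}(6)) = 1/12 · (-1.78612e-06 − (-0.00231481)) = 0.000192752.
Running total after k=1: 0.0160214.
Correction k=2: B_{4}/4! · (f^{(3)}(36) − f^{(3)}(6)) = −1/720 · (-2.75636e-08 − (-0.00128601)) = -1.78608e-06.
Running total after k=2: 0.0160196.
Correction k=3: B_{6}/6! · (f^{(5)}(36) − f^{(5)}(6)) = 1/30240 · (-8.93265e-10 − (-0.00150034)) = 4.96145e-08.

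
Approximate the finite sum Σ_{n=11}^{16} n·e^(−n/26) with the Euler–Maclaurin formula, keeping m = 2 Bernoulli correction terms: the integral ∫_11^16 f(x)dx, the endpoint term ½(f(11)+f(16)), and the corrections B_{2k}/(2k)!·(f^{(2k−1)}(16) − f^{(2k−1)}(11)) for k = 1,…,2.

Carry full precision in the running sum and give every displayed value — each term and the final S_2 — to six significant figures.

S_2 ≈ 47.8963

∫_11^16 x·e^(−x/26) dx evaluates to 39.9843.
½[f(11) + f(16)] = ½[7.20531 + 8.64693] = 7.92612.
Running total after boundary: 47.9105.
Correction k=1: B_{2}/2! · (f^{(1)}(16) − f^{(1)}(11)) = 1/12 · (0.207859 − 0.377901) = -0.0141702.
Running total after k=1: 47.8963.
Correction k=2: B_{4}/4! · (f^{(3)}(16) − f^{(3)}(11)) = −1/720 · (0.00190640 − 0.00249698) = 8.20251e-07.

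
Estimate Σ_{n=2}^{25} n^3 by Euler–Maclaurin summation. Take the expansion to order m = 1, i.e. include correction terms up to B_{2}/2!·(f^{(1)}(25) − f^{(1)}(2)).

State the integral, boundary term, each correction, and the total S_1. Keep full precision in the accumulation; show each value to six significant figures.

S_1 ≈ 105624

The integral term ∫_2^25 x^3 dx = 97652.2.
Endpoint term: (f(2) + f(25))/2 = (8.00000 + 15625.0)/2 = 7816.50.
Integral + boundary = 105469.
k=1: B_{2}/(2)! × [f^{(1)}(25) − f^{(1)}(2)] = 1/12 × (1875.00 − 12.0000) = 155.250.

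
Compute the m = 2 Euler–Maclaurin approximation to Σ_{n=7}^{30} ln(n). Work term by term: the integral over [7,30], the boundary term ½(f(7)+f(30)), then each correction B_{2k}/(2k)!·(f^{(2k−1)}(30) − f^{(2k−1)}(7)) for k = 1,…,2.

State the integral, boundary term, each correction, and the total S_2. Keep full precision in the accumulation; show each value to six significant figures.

S_2 ≈ 68.0790

∫_7^30 ln(x) dx evaluates to 65.4146.
Boundary: ½(f(7) + f(30)) = ½(1.94591 + 3.40120) = 2.67355.
Integral + boundary = 68.0881.
k=1: B_{2}/(2)! × [f^{(1)}(30) − f^{(1)}(7)] = 1/12 × (0.0333333 − 0.142857) = -0.00912698.
After k=1: 68.0790.
k=2: B_{4}/(4)! × [f^{(3)}(30) − f^{(3)}(7)] = −1/720 × (7.40741e-05 − 0.00583090) = 7.99560e-06.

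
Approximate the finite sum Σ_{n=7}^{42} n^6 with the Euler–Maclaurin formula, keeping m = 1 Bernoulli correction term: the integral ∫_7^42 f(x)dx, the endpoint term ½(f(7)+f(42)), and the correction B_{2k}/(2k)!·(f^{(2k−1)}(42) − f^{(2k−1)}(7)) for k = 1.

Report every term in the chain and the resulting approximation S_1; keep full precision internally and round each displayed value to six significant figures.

Integral: ∫_7^42 x^6 dx = 3.29341e+10.
Endpoint term: (f(7) + f(42))/2 = (117649 + 5.48903e+09)/2 = 2.74457e+09.
Integral + boundary = 3.56786e+10.
Correction k=1: B_{2}/2! · (f^{(1)}(42) − f^{(1)}(7)) = 1/12 · (7.84147e+08 − 100842) = 6.53372e+07.

S_1 ≈ 3.57440e+10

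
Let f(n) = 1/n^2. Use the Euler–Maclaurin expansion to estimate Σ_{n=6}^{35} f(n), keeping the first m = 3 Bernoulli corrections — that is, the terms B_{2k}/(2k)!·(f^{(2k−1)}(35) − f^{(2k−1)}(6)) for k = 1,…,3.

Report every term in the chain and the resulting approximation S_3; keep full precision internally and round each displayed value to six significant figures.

S_3 ≈ 0.153156

∫_6^35 1/x^2 dx evaluates to 0.138095.
Endpoint term: (f(6) + f(35))/2 = (0.0277778 + 0.000816327)/2 = 0.0142971.
So far: 0.152392.
k=1: B_{2}/(2)! × [f^{(1)}(35) − f^{(1)}(6)] = 1/12 × (-4.66472e-05 − (-0.00925926)) = 0.000767718.
Running total after k=1: 0.153160.
k=2: B_{4}/(4)! × [f^{(3)}(35) − f^{(3)}(6)] = −1/720 × (-4.56952e-07 − (-0.00308642)) = -4.28606e-06.
Running total after k=2: 0.153156.
k=3: B_{6}/(6)! × [f^{(5)}(35) − f^{(5)}(6)] = 1/30240 × (-1.11907e-08 − (-0.00257202)) = 8.50531e-08.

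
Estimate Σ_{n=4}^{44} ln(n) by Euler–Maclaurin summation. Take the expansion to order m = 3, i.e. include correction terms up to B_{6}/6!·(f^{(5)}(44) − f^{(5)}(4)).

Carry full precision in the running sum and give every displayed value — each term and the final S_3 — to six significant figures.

The integral term ∫_4^44 ln(x) dx = 120.959.
½[f(4) + f(44)] = ½[1.38629 + 3.78419] = 2.58524.
So far: 123.544.
Correction k=1: B_{2}/2! · (f^{(1)}(44) − f^{(1)}(4)) = 1/12 · (0.0227273 − 0.250000) = -0.0189394.
Running total after k=1: 123.525.
Correction k=2: B_{4}/4! · (f^{(3)}(44) − f^{(3)}(4)) = −1/720 · (2.34786e-05 − 0.0312500) = 4.33702e-05.
Running total after k=2: 123.526.
Correction k=3: B_{6}/6! · (f^{(5)}(44) − f^{(5)}(4)) = 1/30240 · (1.45528e-07 − 0.0234375) = -7.75045e-07.

S_3 ≈ 123.526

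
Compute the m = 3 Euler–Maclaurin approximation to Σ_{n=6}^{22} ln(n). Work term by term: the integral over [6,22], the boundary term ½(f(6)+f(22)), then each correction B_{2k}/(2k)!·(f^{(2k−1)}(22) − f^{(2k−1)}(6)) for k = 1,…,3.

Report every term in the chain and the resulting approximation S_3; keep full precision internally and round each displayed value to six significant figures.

Integral: ∫_6^22 ln(x) dx = 41.2524.
Endpoint term: (f(6) + f(22))/2 = (1.79176 + 3.09104)/2 = 2.44140.
Integral + boundary = 43.6938.
Order-1 term: 1/12 · (0.0454545 − 0.166667) = -0.0101010.
Running total after k=1: 43.6837.
Order-2 term: −1/720 · (0.000187829 − 0.00925926) = 1.25992e-05.
Running total after k=2: 43.6837.
Order-3 term: 1/30240 · (4.65691e-06 − 0.00308642) = -1.01910e-07.

S_3 ≈ 43.6837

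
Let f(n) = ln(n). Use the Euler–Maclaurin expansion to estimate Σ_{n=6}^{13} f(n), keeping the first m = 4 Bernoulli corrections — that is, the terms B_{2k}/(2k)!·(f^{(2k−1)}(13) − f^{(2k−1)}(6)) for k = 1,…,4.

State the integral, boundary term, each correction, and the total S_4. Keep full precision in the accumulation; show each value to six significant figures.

S_4 ≈ 17.7647

∫_6^13 ln(x) dx evaluates to 15.5938.
Endpoint term: (f(6) + f(13))/2 = (1.79176 + 2.56495)/2 = 2.17835.
So far: 17.7721.
Correction k=1: B_{2}/2! · (f^{(1)}(13) − f^{(1)}(6)) = 1/12 · (0.0769231 − 0.166667) = -0.00747863.
Partial sum through k=1: 17.7647.
Correction k=2: B_{4}/4! · (f^{(3)}(13) − f^{(3)}(6)) = −1/720 · (0.000910332 − 0.00925926) = 1.15957e-05.
Partial sum through k=2: 17.7647.
Correction k=3: B_{6}/6! · (f^{(5)}(13) − f^{(5)}(6)) = 1/30240 · (6.46390e-05 − 0.00308642) = -9.99266e-08.
Partial sum through k=3: 17.7647.
Correction k=4: B_{8}/8! · (f^{(7)}(13) − f^{(7)}(6)) = −1/1209600 · (1.14744e-05 − 0.00257202) = 2.11685e-09.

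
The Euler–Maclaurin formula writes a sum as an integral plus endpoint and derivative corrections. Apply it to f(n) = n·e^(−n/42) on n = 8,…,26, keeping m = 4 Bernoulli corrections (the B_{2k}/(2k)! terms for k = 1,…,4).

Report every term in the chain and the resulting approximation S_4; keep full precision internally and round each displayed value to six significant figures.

S_4 ≈ 208.222

∫_8^26 x·e^(−x/42) dx evaluates to 197.954.
½[f(8) + f(26)] = ½[6.61252 + 13.9999] = 10.3062.
So far: 208.260.
Correction k=1: B_{2}/2! · (f^{(1)}(26) − f^{(1)}(8)) = 1/12 · (0.205126 − 0.669124) = -0.0386665.
After k=1: 208.222.
Correction k=2: B_{4}/4! · (f^{(3)}(26) − f^{(3)}(8)) = −1/720 · (0.000726780 − 0.00131647) = 8.19015e-07.
After k=2: 208.222.
Correction k=3: B_{6}/6! · (f^{(5)}(26) − f^{(5)}(8)) = 1/30240 · (7.58093e-07 − 1.27756e-06) = -1.71782e-11.
After k=3: 208.222.
Correction k=4: B_{8}/8! · (f^{(7)}(26) − f^{(7)}(8)) = −1/1209600 · (6.25952e-10 − 1.02541e-09) = 3.30241e-16.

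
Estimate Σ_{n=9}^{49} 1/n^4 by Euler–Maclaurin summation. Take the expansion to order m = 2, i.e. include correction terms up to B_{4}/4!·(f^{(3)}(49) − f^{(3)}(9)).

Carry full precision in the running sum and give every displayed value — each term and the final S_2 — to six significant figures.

∫_9^49 1/x^4 dx evaluates to 0.000454414.
½[f(9) + f(49)] = ½[0.000152416 + 1.73467e-07] = 7.62946e-05.
So far: 0.000530709.
Correction k=1: B_{2}/2! · (f^{(1)}(49) − f^{(1)}(9)) = 1/12 · (-1.41605e-08 − (-6.77404e-05)) = 5.64385e-06.
After k=1: 0.000536353.
Correction k=2: B_{4}/4! · (f^{(3)}(49) − f^{(3)}(9)) = −1/720 · (-1.76933e-10 − (-2.50890e-05)) = -3.48456e-08.

S_2 ≈ 0.000536318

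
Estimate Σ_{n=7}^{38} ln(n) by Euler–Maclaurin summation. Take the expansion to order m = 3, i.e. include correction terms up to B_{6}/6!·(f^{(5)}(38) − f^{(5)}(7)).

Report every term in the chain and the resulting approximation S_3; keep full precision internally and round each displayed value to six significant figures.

The integral term ∫_7^38 ln(x) dx = 93.6069.
Boundary: ½(f(7) + f(38)) = ½(1.94591 + 3.63759) = 2.79175.
Integral + boundary = 96.3987.
Order-1 term: 1/12 · (0.0263158 − 0.142857) = -0.00971178.
After k=1: 96.3889.
Order-2 term: −1/720 · (3.64485e-05 − 0.00583090) = 8.04785e-06.
After k=2: 96.3889.
Order-3 term: 1/30240 · (3.02896e-07 − 0.00142798) = -4.72114e-08.

S_3 ≈ 96.3889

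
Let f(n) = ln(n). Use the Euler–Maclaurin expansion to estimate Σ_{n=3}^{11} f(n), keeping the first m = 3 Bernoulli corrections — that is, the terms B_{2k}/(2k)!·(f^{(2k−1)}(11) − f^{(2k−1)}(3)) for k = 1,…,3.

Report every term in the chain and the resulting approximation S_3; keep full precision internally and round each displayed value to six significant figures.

∫_3^11 ln(x) dx evaluates to 15.0810.
Endpoint term: (f(3) + f(11))/2 = (1.09861 + 2.39790)/2 = 1.74825.
So far: 16.8293.
Order-1 term: 1/12 · (0.0909091 − 0.333333) = -0.0202020.
After k=1: 16.8091.
Order-2 term: −1/720 · (0.00150263 − 0.0740741) = 0.000100794.
After k=2: 16.8092.
Order-3 term: 1/30240 · (0.000149021 − 0.0987654) = -3.26112e-06.

S_3 ≈ 16.8092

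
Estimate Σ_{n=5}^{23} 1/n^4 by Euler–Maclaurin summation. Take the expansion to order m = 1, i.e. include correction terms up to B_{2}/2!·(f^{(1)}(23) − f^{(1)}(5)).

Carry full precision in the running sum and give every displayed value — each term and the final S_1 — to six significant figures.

∫_5^23 1/x^4 dx evaluates to 0.00263927.
½[f(5) + f(23)] = ½[0.00160000 + 3.57346e-06] = 0.000801787.
So far: 0.00344106.
k=1: B_{2}/(2)! × [f^{(1)}(23) − f^{(1)}(5)] = 1/12 × (-6.21471e-07 − (-0.00128000)) = 0.000106615.

S_1 ≈ 0.00354767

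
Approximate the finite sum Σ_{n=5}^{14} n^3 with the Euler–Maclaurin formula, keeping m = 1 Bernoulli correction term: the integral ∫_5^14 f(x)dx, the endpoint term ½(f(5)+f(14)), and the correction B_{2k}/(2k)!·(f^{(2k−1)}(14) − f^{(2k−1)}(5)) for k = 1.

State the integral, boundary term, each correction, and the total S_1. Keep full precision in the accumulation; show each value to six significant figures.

The integral term ∫_5^14 x^3 dx = 9447.75.
½[f(5) + f(14)] = ½[125.000 + 2744.00] = 1434.50.
Running total after boundary: 10882.2.
Order-1 term: 1/12 · (588.000 − 75.0000) = 42.7500.

S_1 ≈ 10925.0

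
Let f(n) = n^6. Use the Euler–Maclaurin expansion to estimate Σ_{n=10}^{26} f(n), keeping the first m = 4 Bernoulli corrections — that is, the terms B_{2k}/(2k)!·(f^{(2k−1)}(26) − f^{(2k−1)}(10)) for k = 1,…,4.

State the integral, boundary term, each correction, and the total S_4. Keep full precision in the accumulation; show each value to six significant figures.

Integral: ∫_10^26 x^6 dx = 1.14597e+09.
Boundary: ½(f(10) + f(26)) = ½(1.00000e+06 + 3.08916e+08) = 1.54958e+08.
Running total after boundary: 1.30093e+09.
k=1: B_{2}/(2)! × [f^{(1)}(26) − f^{(1)}(10)] = 1/12 × (7.12883e+07 − 600000) = 5.89069e+06.
Partial sum through k=1: 1.30682e+09.
k=2: B_{4}/(4)! × [f^{(3)}(26) − f^{(3)}(10)] = −1/720 × (2.10912e+06 − 120000) = -2762.67.
Partial sum through k=2: 1.30682e+09.
k=3: B_{6}/(6)! × [f^{(5)}(26) − f^{(5)}(10)] = 1/30240 × (18720.0 − 7200.00) = 0.380952.
Partial sum through k=3: 1.30682e+09.
k=4: B_{8}/(8)! × [f^{(7)}(26) − f^{(7)}(10)] = −1/1209600 × (0.00000 − 0.00000) = 0.00000.

S_4 ≈ 1.30682e+09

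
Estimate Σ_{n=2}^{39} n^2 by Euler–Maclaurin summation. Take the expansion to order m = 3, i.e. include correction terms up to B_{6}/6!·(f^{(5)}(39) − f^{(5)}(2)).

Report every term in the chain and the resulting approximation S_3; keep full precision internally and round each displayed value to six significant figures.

S_3 ≈ 20539.0

Integral: ∫_2^39 x^2 dx = 19770.3.
½[f(2) + f(39)] = ½[4.00000 + 1521.00] = 762.500.
Running total after boundary: 20532.8.
k=1: B_{2}/(2)! × [f^{(1)}(39) − f^{(1)}(2)] = 1/12 × (78.0000 − 4.00000) = 6.16667.
Running total after k=1: 20539.0.
k=2: B_{4}/(4)! × [f^{(3)}(39) − f^{(3)}(2)] = −1/720 × (0.00000 − 0.00000) = 0.00000.
Running total after k=2: 20539.0.
k=3: B_{6}/(6)! × [f^{(5)}(39) − f^{(5)}(2)] = 1/30240 × (0.00000 − 0.00000) = 0.00000.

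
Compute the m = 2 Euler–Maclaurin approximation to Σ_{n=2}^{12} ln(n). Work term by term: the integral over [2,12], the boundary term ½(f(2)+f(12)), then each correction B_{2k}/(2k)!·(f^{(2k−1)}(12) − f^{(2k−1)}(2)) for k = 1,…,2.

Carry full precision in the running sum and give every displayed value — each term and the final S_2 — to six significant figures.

∫_2^12 ln(x) dx evaluates to 18.4326.
½[f(2) + f(12)] = ½[0.693147 + 2.48491] = 1.58903.
Integral + boundary = 20.0216.
k=1: B_{2}/(2)! × [f^{(1)}(12) − f^{(1)}(2)] = 1/12 × (0.0833333 − 0.500000) = -0.0347222.
After k=1: 19.9869.
k=2: B_{4}/(4)! × [f^{(3)}(12) − f^{(3)}(2)] = −1/720 × (0.00115741 − 0.250000) = 0.000345615.

S_2 ≈ 19.9872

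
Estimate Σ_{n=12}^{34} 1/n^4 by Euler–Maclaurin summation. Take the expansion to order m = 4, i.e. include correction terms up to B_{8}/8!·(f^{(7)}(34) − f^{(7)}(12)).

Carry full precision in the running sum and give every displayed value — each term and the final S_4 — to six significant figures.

∫_12^34 1/x^4 dx evaluates to 0.000184420.
½[f(12) + f(34)] = ½[4.82253e-05 + 7.48315e-07] = 2.44868e-05.
So far: 0.000208907.
k=1: B_{2}/(2)! × [f^{(1)}(34) − f^{(1)}(12)] = 1/12 × (-8.80370e-08 − (-1.60751e-05)) = 1.33226e-06.
Partial sum through k=1: 0.000210239.
k=2: B_{4}/(4)! × [f^{(3)}(34) − f^{(3)}(12)] = −1/720 × (-2.28470e-09 − (-3.34898e-06)) = -4.64819e-09.
Partial sum through k=2: 0.000210235.
k=3: B_{6}/(6)! × [f^{(5)}(34) − f^{(5)}(12)] = 1/30240 × (-1.10677e-10 − (-1.30238e-06)) = 4.30645e-11.
Partial sum through k=3: 0.000210235.
k=4: B_{8}/(8)! × [f^{(7)}(34) − f^{(7)}(12)] = −1/1209600 × (-8.61675e-12 − (-8.13988e-07)) = -6.72933e-13.

S_4 ≈ 0.000210235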